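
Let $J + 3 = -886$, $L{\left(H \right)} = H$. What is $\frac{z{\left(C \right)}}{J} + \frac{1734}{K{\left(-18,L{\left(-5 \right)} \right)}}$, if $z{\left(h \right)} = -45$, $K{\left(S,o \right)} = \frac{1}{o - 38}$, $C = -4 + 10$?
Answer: $- \frac{66285573}{889} \approx -74562.0$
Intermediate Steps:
$C = 6$
$K{\left(S,o \right)} = \frac{1}{-38 + o}$
$J = -889$ ($J = -3 - 886 = -889$)
$\frac{z{\left(C \right)}}{J} + \frac{1734}{K{\left(-18,L{\left(-5 \right)} \right)}} = - \frac{45}{-889} + \frac{1734}{\frac{1}{-38 - 5}} = \left(-45\right) \left(- \frac{1}{889}\right) + \frac{1734}{\frac{1}{-43}} = \frac{45}{889} + \frac{1734}{- \frac{1}{43}} = \frac{45}{889} + 1734 \left(-43\right) = \frac{45}{889} - 74562 = - \frac{66285573}{889}$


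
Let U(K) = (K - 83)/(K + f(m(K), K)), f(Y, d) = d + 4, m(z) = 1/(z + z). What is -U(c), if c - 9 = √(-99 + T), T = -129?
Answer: 293/349 - 85*I*√57/349 ≈ 0.83954 - 1.8388*I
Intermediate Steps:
m(z) = 1/(2*z)
f(Y, d) = 4 + d
c = 9 + 2*I*√57 (c = 9 + √(-99 - 129) = 9 + √(-228) = 9 + 2*I*√57 ≈ 9.0 + 15.1*I)
U(K) = (-83 + K)/(4 + 2*K) (U(K) = (K - 83)/(K + (4 + K)) = (-83 + K)/(4 + 2*K))
-U(c) = -(-83 + (9 + 2*I*√57))/(2*(2 + (9 + 2*I*√57))) = -(-74 + 2*I*√57)/(2*(11 + 2*I*√57))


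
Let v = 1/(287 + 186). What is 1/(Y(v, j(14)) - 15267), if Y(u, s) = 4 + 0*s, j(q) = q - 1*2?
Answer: -1/15263 ≈ -6.5518e-5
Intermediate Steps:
j(q) = -2 + q (j(q) = q - 2 = -2 + q)
v = 1/473 ≈ 0.0021142
Y(u, s) = 4 (Y(u, s) = 4 + 0 = 4)
1/(Y(v, j(14)) - 15267) = 1/(4 - 15267) = 1/(-15263) = -1/15263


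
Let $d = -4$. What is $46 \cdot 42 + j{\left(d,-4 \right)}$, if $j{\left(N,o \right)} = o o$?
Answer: $1948$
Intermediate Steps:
$j{\left(N,o \right)} = o^{2}$
$46 \cdot 42 + j{\left(d,-4 \right)} = 46 \cdot 42 + \left(-4\right)^{2} = 1932 + 16 = 1948$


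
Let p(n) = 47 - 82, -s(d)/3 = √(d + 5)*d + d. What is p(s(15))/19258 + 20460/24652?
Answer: 98288965/118687054 ≈ 0.82814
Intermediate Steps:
s(d) = -3*d - 3*d*√(5 + d) (s(d) = -3*(√(d + 5)*d + d) = -3*(√(5 + d)*d + d) = -3*(d*√(5 + d) + d) = -3*(d + d*√(5 + d)) = -3*d - 3*d*√(5 + d))
p(n) = -35
p(s(15))/19258 + 20460/24652 = -35/19258 + 20460/24652 = -35*1/19258 + 20460*(1/24652) = -35/19258 + 5115/6163 = 98288965/118687054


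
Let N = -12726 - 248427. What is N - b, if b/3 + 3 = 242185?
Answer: -987699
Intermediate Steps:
b = 726546 (b = -9 + 3*242185 = -9 + 726555 = 726546)
N = -261153
N - b = -261153 - 1*726546 = -261153 - 726546 = -987699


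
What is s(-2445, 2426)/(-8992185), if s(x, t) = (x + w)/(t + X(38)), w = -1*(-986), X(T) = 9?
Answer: 1459/21895970475 ≈ 6.6633e-8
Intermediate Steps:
w = 986
s(x, t) = (986 + x)/(9 + t) (s(x, t) = (x + 986)/(t + 9) = (986 + x)/(9 + t))
s(-2445, 2426)/(-8992185) = ((986 - 2445)/(9 + 2426))/(-8992185) = (-1459/2435)*(-1/8992185) = ((1/2435)*(-1459))*(-1/8992185) = -1459/2435*(-1/8992185) = 1459/21895970475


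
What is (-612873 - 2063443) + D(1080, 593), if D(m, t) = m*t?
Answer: -2035876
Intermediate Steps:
(-612873 - 2063443) + D(1080, 593) = (-612873 - 2063443) + 1080*593 = -2676316 + 640440 = -2035876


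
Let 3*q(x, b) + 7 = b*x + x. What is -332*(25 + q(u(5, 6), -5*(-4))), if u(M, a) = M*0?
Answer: -22576/3 ≈ -7525.3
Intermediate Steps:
u(M, a) = 0
q(x, b) = -7/3 + x/3 + b*x/3 (q(x, b) = -7/3 + (b*x + x)/3 = -7/3 + (x + b*x)/3 = -7/3 + (x/3 + b*x/3) = -7/3 + x/3 + b*x/3)
-332*(25 + q(u(5, 6), -5*(-4))) = -332*(25 + (-7/3 + (⅓)*0 + (⅓)*(-5*(-4))*0)) = -332*(25 + (-7/3 + 0 + (⅓)*20*0)) = -332*(25 + (-7/3 + 0 + 0)) = -332*(25 - 7/3) = -332*68/3 = -22576/3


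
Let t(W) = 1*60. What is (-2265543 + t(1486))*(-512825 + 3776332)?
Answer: -7393419628881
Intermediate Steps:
t(W) = 60
(-2265543 + t(1486))*(-512825 + 3776332) = (-2265543 + 60)*(-512825 + 3776332) = -2265483*3263507 = -7393419628881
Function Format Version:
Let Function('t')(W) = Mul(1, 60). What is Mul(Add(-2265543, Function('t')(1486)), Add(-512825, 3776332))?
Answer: -7393419628881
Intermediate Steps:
Function('t')(W) = 60
Mul(Add(-2265543, Function('t')(1486)), Add(-512825, 3776332)) = Mul(Add(-2265543, 60), Add(-512825, 3776332)) = Mul(-2265483, 3263507) = -7393419628881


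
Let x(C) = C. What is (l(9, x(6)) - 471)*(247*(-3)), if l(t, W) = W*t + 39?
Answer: 280098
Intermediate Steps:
l(t, W) = 39 + W*t
(l(9, x(6)) - 471)*(247*(-3)) = ((39 + 6*9) - 471)*(247*(-3)) = ((39 + 54) - 471)*(-741) = (93 - 471)*(-741) = -378*(-741) = 280098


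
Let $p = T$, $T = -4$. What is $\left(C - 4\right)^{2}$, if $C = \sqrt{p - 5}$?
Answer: $7 - 24 i \approx 7.0 - 24.0 i$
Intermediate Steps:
$p = -4$
$C = 3 i$ ($C = \sqrt{-4 - 5} = \sqrt{-9} = 3 i \approx 3.0 i$)
$\left(C - 4\right)^{2} = \left(3 i - 4\right)^{2} = \left(-4 + 3 i\right)^{2}$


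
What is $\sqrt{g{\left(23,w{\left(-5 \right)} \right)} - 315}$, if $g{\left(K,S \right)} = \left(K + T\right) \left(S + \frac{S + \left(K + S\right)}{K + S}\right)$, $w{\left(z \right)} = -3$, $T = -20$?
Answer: $\frac{i \sqrt{32145}}{10} \approx 17.929 i$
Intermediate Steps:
$g{\left(K,S \right)} = \left(-20 + K\right) \left(S + \frac{K + 2 S}{K + S}\right)$ ($g{\left(K,S \right)} = \left(K - 20\right) \left(S + \frac{S + \left(K + S\right)}{K + S}\right) = \left(-20 + K\right) \left(S + \frac{K + 2 S}{K + S}\right)$)
$\sqrt{g{\left(23,w{\left(-5 \right)} \right)} - 315} = \sqrt{\frac{23^{2} - -120 - 460 - 20 \left(-3\right)^{2} + 23 \left(-3\right)^{2} - 3 \cdot 23^{2} - 414 \left(-3\right)}{23 - 3} - 315} = \sqrt{\frac{529 + 120 - 460 - 180 + 23 \cdot 9 - 1587 + 1242}{20} - 315} = \sqrt{\frac{529 + 120 - 460 - 180 + 207 - 1587 + 1242}{20} - 315} = \sqrt{\frac{1}{20} \left(-129\right) - 315} = \sqrt{- \frac{129}{20} - 315} = \sqrt{- \frac{6429}{20}} = \frac{i \sqrt{32145}}{10}$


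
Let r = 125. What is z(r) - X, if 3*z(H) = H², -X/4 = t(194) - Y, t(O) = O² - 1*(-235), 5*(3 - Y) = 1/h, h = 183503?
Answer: 431269668127/2752545 ≈ 1.5668e+5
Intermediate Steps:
Y = 2752544/917515 (Y = 3 - ⅕/183503 = 3 - ⅕*1/183503 = 3 - 1/917515 = 2752544/917515 ≈ 3.0000)
t(O) = 235 + O² (t(O) = O² + 235 = 235 + O²)
X = -138977832084/917515 (X = -4*((235 + 194²) - 1*2752544/917515) = -4*((235 + 37636) - 2752544/917515) = -4*(37871 - 2752544/917515) = -4*34744458021/917515 = -138977832084/917515 ≈ -1.5147e+5)
z(H) = H²/3
z(r) - X = (⅓)*125² - 1*(-138977832084/917515) = (⅓)*15625 + 138977832084/917515 = 15625/3 + 138977832084/917515 = 431269668127/2752545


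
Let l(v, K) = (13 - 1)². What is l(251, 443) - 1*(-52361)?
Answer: 52505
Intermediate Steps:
l(v, K) = 144 (l(v, K) = 12² = 144)
l(251, 443) - 1*(-52361) = 144 - 1*(-52361) = 144 + 52361 = 52505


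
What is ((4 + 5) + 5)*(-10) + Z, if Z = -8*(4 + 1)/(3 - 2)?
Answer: -180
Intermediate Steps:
Z = -40 (Z = -40/1 = -40 ≈ -40.000)
((4 + 5) + 5)*(-10) + Z = ((4 + 5) + 5)*(-10) - 40 = (9 + 5)*(-10) - 40 = 14*(-10) - 40 = -140 - 40 = -180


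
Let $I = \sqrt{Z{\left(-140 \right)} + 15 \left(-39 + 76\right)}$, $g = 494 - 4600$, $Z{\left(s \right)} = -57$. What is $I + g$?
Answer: $-4106 + \sqrt{498} \approx -4083.7$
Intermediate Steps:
$g = -4106$
$I = \sqrt{498}$ ($I = \sqrt{-57 + 15 \left(-39 + 76\right)} = \sqrt{-57 + 15 \cdot 37} = \sqrt{-57 + 555} = \sqrt{498} \approx 22.316$)
$I + g = \sqrt{498} - 4106 = -4106 + \sqrt{498}$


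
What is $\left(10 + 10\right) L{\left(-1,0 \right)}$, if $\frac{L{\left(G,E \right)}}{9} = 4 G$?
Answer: $-720$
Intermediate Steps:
$L{\left(G,E \right)} = 36 G$ ($L{\left(G,E \right)} = 9 \cdot 4 G = 36 G$)
$\left(10 + 10\right) L{\left(-1,0 \right)} = \left(10 + 10\right) 36 \left(-1\right) = 20 \left(-36\right) = -720$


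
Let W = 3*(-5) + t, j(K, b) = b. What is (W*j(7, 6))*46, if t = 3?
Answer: -3312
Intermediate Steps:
W = -12 (W = 3*(-5) + 3 = -15 + 3 = -12)
(W*j(7, 6))*46 = -12*6*46 = -72*46 = -3312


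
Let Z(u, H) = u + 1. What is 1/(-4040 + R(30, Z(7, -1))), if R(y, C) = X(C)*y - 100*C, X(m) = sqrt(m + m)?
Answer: -1/4720 ≈ -0.00021186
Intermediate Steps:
Z(u, H) = 1 + u
X(m) = sqrt(2)*sqrt(m) (X(m) = sqrt(2*m) = sqrt(2)*sqrt(m))
R(y, C) = -100*C + y*sqrt(2)*sqrt(C) (R(y, C) = (sqrt(2)*sqrt(C))*y - 100*C = y*sqrt(2)*sqrt(C) - 100*C = -100*C + y*sqrt(2)*sqrt(C))
1/(-4040 + R(30, Z(7, -1))) = 1/(-4040 + (-100*(1 + 7) + 30*sqrt(2)*sqrt(1 + 7))) = 1/(-4040 + (-100*8 + 30*sqrt(2)*sqrt(8))) = 1/(-4040 + (-800 + 30*sqrt(2)*(2*sqrt(2)))) = 1/(-4040 + (-800 + 120)) = 1/(-4040 - 680) = 1/(-4720) = -1/4720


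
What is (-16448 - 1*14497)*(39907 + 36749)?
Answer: -2372119920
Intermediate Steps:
(-16448 - 1*14497)*(39907 + 36749) = (-16448 - 14497)*76656 = -30945*76656 = -2372119920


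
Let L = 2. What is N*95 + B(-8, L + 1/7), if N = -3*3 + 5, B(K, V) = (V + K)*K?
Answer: -2332/7 ≈ -333.14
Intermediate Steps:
B(K, V) = K*(K + V) (B(K, V) = (K + V)*K = K*(K + V))
N = -4 (N = -9 + 5 = -4)
N*95 + B(-8, L + 1/7) = -4*95 - 8*(-8 + (2 + 1/7)) = -380 - 8*(-8 + (2 + ⅐)) = -380 - 8*(-8 + 15/7) = -380 - 8*(-41/7) = -380 + 328/7 = -2332/7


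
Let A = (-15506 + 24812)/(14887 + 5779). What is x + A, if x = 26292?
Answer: 271679889/10333 ≈ 26292.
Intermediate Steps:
A = 4653/10333 (A = 9306/20666 = 9306*(1/20666) = 4653/10333 ≈ 0.45030)
x + A = 26292 + 4653/10333 = 271679889/10333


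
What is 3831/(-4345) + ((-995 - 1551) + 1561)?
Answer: -4283656/4345 ≈ -985.88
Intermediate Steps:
3831/(-4345) + ((-995 - 1551) + 1561) = 3831*(-1/4345) + (-2546 + 1561) = -3831/4345 - 985 = -4283656/4345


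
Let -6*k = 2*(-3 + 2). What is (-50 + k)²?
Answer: 22201/9 ≈ 2466.8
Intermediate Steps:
k = ⅓ (k = -(-3 + 2)/3 = -(-1)/3 = -⅙*(-2) = ⅓ ≈ 0.33333)
(-50 + k)² = (-50 + ⅓)² = (-149/3)² = 22201/9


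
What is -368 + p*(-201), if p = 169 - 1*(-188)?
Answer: -72125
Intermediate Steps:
p = 357 (p = 169 + 188 = 357)
-368 + p*(-201) = -368 + 357*(-201) = -368 - 71757 = -72125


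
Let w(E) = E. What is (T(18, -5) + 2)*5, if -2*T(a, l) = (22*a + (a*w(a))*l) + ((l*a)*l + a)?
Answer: 1900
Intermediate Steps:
T(a, l) = -23*a/2 - a*l²/2 - l*a²/2 (T(a, l) = -((22*a + (a*a)*l) + ((l*a)*l + a))/2 = -((22*a + a²*l) + ((a*l)*l + a))/2 = -((22*a + l*a²) + (a*l² + a))/2 = -((22*a + l*a²) + (a + a*l²))/2 = -(23*a + a*l² + l*a²)/2 = -23*a/2 - a*l²/2 - l*a²/2)
(T(18, -5) + 2)*5 = (-½*18*(23 + (-5)² + 18*(-5)) + 2)*5 = (-½*18*(23 + 25 - 90) + 2)*5 = (-½*18*(-42) + 2)*5 = (378 + 2)*5 = 380*5 = 1900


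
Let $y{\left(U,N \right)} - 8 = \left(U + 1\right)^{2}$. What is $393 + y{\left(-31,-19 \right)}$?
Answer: $1301$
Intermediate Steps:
$y{\left(U,N \right)} = 8 + \left(1 + U\right)^{2}$ ($y{\left(U,N \right)} = 8 + \left(U + 1\right)^{2} = 8 + \left(1 + U\right)^{2}$)
$393 + y{\left(-31,-19 \right)} = 393 + \left(8 + \left(1 - 31\right)^{2}\right) = 393 + \left(8 + \left(-30\right)^{2}\right) = 393 + \left(8 + 900\right) = 393 + 908 = 1301$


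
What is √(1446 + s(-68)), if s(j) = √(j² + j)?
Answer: √(1446 + 2*√1139) ≈ 38.904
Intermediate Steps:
s(j) = √(j + j²)
√(1446 + s(-68)) = √(1446 + √(-68*(1 - 68))) = √(1446 + √(-68*(-67))) = √(1446 + √4556) = √(1446 + 2*√1139)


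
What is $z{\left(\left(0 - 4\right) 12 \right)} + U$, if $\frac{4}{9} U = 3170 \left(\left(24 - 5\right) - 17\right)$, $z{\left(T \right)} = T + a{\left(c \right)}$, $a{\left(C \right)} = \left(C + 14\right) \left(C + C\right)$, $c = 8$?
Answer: $14569$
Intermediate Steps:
$a{\left(C \right)} = 2 C \left(14 + C\right)$ ($a{\left(C \right)} = \left(14 + C\right) 2 C = 2 C \left(14 + C\right)$)
$z{\left(T \right)} = 352 + T$ ($z{\left(T \right)} = T + 2 \cdot 8 \left(14 + 8\right) = T + 2 \cdot 8 \cdot 22 = T + 352 = 352 + T$)
$U = 14265$ ($U = \frac{9 \cdot 3170 \left(\left(24 - 5\right) - 17\right)}{4} = \frac{9 \cdot 3170 \left(19 - 17\right)}{4} = \frac{9 \cdot 3170 \cdot 2}{4} = \frac{9}{4} \cdot 6340 = 14265$)
$z{\left(\left(0 - 4\right) 12 \right)} + U = \left(352 + \left(0 - 4\right) 12\right) + 14265 = \left(352 - 48\right) + 14265 = 304 + 14265 = 14569$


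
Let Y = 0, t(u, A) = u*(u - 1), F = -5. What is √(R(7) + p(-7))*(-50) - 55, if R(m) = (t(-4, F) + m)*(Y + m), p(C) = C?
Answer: -55 - 50*√182 ≈ -729.54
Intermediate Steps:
t(u, A) = u*(-1 + u)
R(m) = m*(20 + m) (R(m) = (-4*(-1 - 4) + m)*(0 + m) = (-4*(-5) + m)*m = (20 + m)*m = m*(20 + m))
√(R(7) + p(-7))*(-50) - 55 = √(7*(20 + 7) - 7)*(-50) - 55 = √(7*27 - 7)*(-50) - 55 = √(189 - 7)*(-50) - 55 = √182*(-50) - 55 = -50*√182 - 55 = -55 - 50*√182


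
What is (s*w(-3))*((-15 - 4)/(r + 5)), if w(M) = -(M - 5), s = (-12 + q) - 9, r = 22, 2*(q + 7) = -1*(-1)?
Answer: 4180/27 ≈ 154.81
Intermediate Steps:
q = -13/2 (q = -7 + (-1*(-1))/2 = -7 + (½)*1 = -7 + ½ = -13/2 ≈ -6.5000)
s = -55/2 (s = (-12 - 13/2) - 9 = -37/2 - 9 = -55/2 ≈ -27.500)
w(M) = 5 - M (w(M) = -(-5 + M) = 5 - M)
(s*w(-3))*((-15 - 4)/(r + 5)) = (-55*(5 - 1*(-3))/2)*((-15 - 4)/(22 + 5)) = (-55*(5 + 3)/2)*(-19/27) = (-55/2*8)*(-19*1/27) = -220*(-19/27) = 4180/27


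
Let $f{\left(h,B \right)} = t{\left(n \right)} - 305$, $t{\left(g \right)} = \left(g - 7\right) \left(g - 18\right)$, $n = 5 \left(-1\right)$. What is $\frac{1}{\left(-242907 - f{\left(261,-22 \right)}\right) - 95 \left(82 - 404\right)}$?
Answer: $- \frac{1}{212288} \approx -4.7106 \cdot 10^{-6}$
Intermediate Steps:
$n = -5$
$t{\left(g \right)} = \left(-18 + g\right) \left(-7 + g\right)$ ($t{\left(g \right)} = \left(-7 + g\right) \left(-18 + g\right) = \left(-18 + g\right) \left(-7 + g\right)$)
$f{\left(h,B \right)} = -29$ ($f{\left(h,B \right)} = \left(126 + \left(-5\right)^{2} - -125\right) - 305 = \left(126 + 25 + 125\right) - 305 = 276 - 305 = -29$)
$\frac{1}{\left(-242907 - f{\left(261,-22 \right)}\right) - 95 \left(82 - 404\right)} = \frac{1}{\left(-242907 - -29\right) - 95 \left(82 - 404\right)} = \frac{1}{\left(-242907 + 29\right) - -30590} = \frac{1}{-242878 + 30590} = \frac{1}{-212288} = - \frac{1}{212288}$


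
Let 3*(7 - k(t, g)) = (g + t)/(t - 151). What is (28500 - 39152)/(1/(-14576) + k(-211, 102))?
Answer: -84308108736/54608441 ≈ -1543.9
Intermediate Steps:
k(t, g) = 7 - (g + t)/(3*(-151 + t)) (k(t, g) = 7 - (g + t)/(3*(t - 151)) = 7 - (g + t)/(3*(-151 + t)))
(28500 - 39152)/(1/(-14576) + k(-211, 102)) = (28500 - 39152)/(1/(-14576) + (-3171 - 1*102 + 20*(-211))/(3*(-151 - 211))) = -10652/(-1/14576 + (⅓)*(-3171 - 102 - 4220)/(-362)) = -10652/(-1/14576 + (⅓)*(-1/362)*(-7493)) = -10652/(-1/14576 + 7493/1086) = -10652/54608441/7914768 = -10652*7914768/54608441 = -84308108736/54608441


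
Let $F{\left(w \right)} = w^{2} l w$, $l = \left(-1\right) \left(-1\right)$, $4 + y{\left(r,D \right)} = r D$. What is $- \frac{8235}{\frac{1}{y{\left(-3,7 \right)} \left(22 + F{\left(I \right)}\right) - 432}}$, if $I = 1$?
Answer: $8292645$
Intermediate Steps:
$y{\left(r,D \right)} = -4 + D r$ ($y{\left(r,D \right)} = -4 + r D = -4 + D r$)
$l = 1$
$F{\left(w \right)} = w^{3}$ ($F{\left(w \right)} = w^{2} \cdot 1 w = w^{2} w = w^{3}$)
$- \frac{8235}{\frac{1}{y{\left(-3,7 \right)} \left(22 + F{\left(I \right)}\right) - 432}} = - \frac{8235}{\frac{1}{\left(-4 + 7 \left(-3\right)\right) \left(22 + 1^{3}\right) - 432}} = - \frac{8235}{\frac{1}{\left(-4 - 21\right) \left(22 + 1\right) - 432}} = - \frac{8235}{\frac{1}{\left(-25\right) 23 - 432}} = - \frac{8235}{\frac{1}{-575 - 432}} = - \frac{8235}{\frac{1}{-1007}} = - \frac{8235}{- \frac{1}{1007}} = \left(-8235\right) \left(-1007\right) = 8292645$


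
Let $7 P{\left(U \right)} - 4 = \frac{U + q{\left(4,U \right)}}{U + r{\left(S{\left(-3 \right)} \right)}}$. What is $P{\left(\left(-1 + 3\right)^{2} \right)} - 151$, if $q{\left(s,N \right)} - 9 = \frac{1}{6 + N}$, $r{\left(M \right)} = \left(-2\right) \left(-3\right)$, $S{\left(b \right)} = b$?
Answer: $- \frac{105169}{700} \approx -150.24$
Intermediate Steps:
$r{\left(M \right)} = 6$
$q{\left(s,N \right)} = 9 + \frac{1}{6 + N}$
$P{\left(U \right)} = \frac{4}{7} + \frac{U + \frac{55 + 9 U}{6 + U}}{7 \left(6 + U\right)}$ ($P{\left(U \right)} = \frac{4}{7} + \frac{\left(U + \frac{55 + 9 U}{6 + U}\right) \frac{1}{U + 6}}{7} = \frac{4}{7} + \frac{\left(U + \frac{55 + 9 U}{6 + U}\right) \frac{1}{6 + U}}{7} = \frac{4}{7} + \frac{\frac{1}{6 + U} \left(U + \frac{55 + 9 U}{6 + U}\right)}{7} = \frac{4}{7} + \frac{U + \frac{55 + 9 U}{6 + U}}{7 \left(6 + U\right)}$)
$P{\left(\left(-1 + 3\right)^{2} \right)} - 151 = \frac{55 + 9 \left(-1 + 3\right)^{2} + \left(6 + \left(-1 + 3\right)^{2}\right) \left(24 + 5 \left(-1 + 3\right)^{2}\right)}{7 \left(6 + \left(-1 + 3\right)^{2}\right)^{2}} - 151 = \frac{55 + 9 \cdot 2^{2} + \left(6 + 2^{2}\right) \left(24 + 5 \cdot 2^{2}\right)}{7 \left(6 + 2^{2}\right)^{2}} - 151 = \frac{55 + 9 \cdot 4 + \left(6 + 4\right) \left(24 + 5 \cdot 4\right)}{7 \left(6 + 4\right)^{2}} - 151 = \frac{55 + 36 + 10 \left(24 + 20\right)}{7 \cdot 100} - 151 = \frac{1}{7} \cdot \frac{1}{100} \left(55 + 36 + 10 \cdot 44\right) - 151 = \frac{1}{7} \cdot \frac{1}{100} \left(55 + 36 + 440\right) - 151 = \frac{1}{7} \cdot \frac{1}{100} \cdot 531 - 151 = \frac{531}{700} - 151 = - \frac{105169}{700}$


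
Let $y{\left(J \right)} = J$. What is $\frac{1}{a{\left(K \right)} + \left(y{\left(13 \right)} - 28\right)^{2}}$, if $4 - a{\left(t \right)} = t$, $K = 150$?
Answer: $\frac{1}{79} \approx 0.012658$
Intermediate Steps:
$a{\left(t \right)} = 4 - t$
$\frac{1}{a{\left(K \right)} + \left(y{\left(13 \right)} - 28\right)^{2}} = \frac{1}{\left(4 - 150\right) + \left(13 - 28\right)^{2}} = \frac{1}{\left(4 - 150\right) + \left(-15\right)^{2}} = \frac{1}{-146 + 225} = \frac{1}{79}$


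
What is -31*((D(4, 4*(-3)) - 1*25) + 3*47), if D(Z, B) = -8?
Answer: -3348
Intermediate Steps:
-31*((D(4, 4*(-3)) - 1*25) + 3*47) = -31*((-8 - 1*25) + 3*47) = -31*((-8 - 25) + 141) = -31*(-33 + 141) = -31*108 = -3348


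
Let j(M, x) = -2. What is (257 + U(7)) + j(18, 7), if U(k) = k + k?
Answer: 269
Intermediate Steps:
U(k) = 2*k
(257 + U(7)) + j(18, 7) = (257 + 2*7) - 2 = (257 + 14) - 2 = 271 - 2 = 269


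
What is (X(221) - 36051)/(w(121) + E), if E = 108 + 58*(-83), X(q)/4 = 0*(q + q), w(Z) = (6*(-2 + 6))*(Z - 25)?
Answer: 36051/2402 ≈ 15.009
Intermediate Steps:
w(Z) = -600 + 24*Z (w(Z) = (6*4)*(-25 + Z) = 24*(-25 + Z) = -600 + 24*Z)
X(q) = 0 (X(q) = 4*(0*(q + q)) = 4*(0*(2*q)) = 4*0 = 0)
E = -4706 (E = 108 - 4814 = -4706)
(X(221) - 36051)/(w(121) + E) = (0 - 36051)/((-600 + 24*121) - 4706) = -36051/((-600 + 2904) - 4706) = -36051/(2304 - 4706) = -36051/(-2402) = -36051*(-1/2402) = 36051/2402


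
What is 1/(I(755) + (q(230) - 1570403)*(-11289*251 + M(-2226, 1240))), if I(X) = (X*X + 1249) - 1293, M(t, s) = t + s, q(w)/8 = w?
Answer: 1/4446131607556 ≈ 2.2491e-13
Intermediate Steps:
q(w) = 8*w
M(t, s) = s + t
I(X) = -44 + X**2 (I(X) = (X**2 + 1249) - 1293 = (1249 + X**2) - 1293 = -44 + X**2)
1/(I(755) + (q(230) - 1570403)*(-11289*251 + M(-2226, 1240))) = 1/((-44 + 755**2) + (8*230 - 1570403)*(-11289*251 + (1240 - 2226))) = 1/((-44 + 570025) + (1840 - 1570403)*(-2833539 - 986)) = 1/(569981 - 1568563*(-2834525)) = 1/(569981 + 4446131037575) = 1/4446131607556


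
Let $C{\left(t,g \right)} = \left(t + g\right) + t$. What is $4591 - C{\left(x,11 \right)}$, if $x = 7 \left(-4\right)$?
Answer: $4636$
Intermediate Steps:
$x = -28$
$C{\left(t,g \right)} = g + 2 t$ ($C{\left(t,g \right)} = \left(g + t\right) + t = g + 2 t$)
$4591 - C{\left(x,11 \right)} = 4591 - \left(11 + 2 \left(-28\right)\right) = 4591 - \left(11 - 56\right) = 4591 - -45 = 4591 + 45 = 4636$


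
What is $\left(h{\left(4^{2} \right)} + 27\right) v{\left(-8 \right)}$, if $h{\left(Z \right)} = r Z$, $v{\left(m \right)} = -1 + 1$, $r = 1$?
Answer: $0$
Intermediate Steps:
$v{\left(m \right)} = 0$
$h{\left(Z \right)} = Z$ ($h{\left(Z \right)} = 1 Z = Z$)
$\left(h{\left(4^{2} \right)} + 27\right) v{\left(-8 \right)} = \left(4^{2} + 27\right) 0 = \left(16 + 27\right) 0 = 43 \cdot 0 = 0$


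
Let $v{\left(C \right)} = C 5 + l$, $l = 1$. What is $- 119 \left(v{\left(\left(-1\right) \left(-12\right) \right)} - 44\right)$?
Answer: $-2023$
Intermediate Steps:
$v{\left(C \right)} = 1 + 5 C$ ($v{\left(C \right)} = C 5 + 1 = 5 C + 1 = 1 + 5 C$)
$- 119 \left(v{\left(\left(-1\right) \left(-12\right) \right)} - 44\right) = - 119 \left(\left(1 + 5 \left(\left(-1\right) \left(-12\right)\right)\right) - 44\right) = - 119 \left(\left(1 + 5 \cdot 12\right) - 44\right) = - 119 \left(\left(1 + 60\right) - 44\right) = - 119 \left(61 - 44\right) = \left(-119\right) 17 = -2023$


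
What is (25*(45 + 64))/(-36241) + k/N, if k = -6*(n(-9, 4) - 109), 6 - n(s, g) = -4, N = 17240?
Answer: -12725923/312397420 ≈ -0.040736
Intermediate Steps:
n(s, g) = 10 (n(s, g) = 6 - 1*(-4) = 6 + 4 = 10)
k = 594 (k = -6*(10 - 109) = -6*(-99) = 594)
(25*(45 + 64))/(-36241) + k/N = (25*(45 + 64))/(-36241) + 594/17240 = (25*109)*(-1/36241) + 594*(1/17240) = 2725*(-1/36241) + 297/8620 = -2725/36241 + 297/8620 = -12725923/312397420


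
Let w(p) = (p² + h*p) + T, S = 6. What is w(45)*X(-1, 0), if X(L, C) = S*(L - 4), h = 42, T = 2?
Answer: -117510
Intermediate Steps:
w(p) = 2 + p² + 42*p (w(p) = (p² + 42*p) + 2 = 2 + p² + 42*p)
X(L, C) = -24 + 6*L (X(L, C) = 6*(L - 4) = 6*(-4 + L) = -24 + 6*L)
w(45)*X(-1, 0) = (2 + 45² + 42*45)*(-24 + 6*(-1)) = (2 + 2025 + 1890)*(-24 - 6) = 3917*(-30) = -117510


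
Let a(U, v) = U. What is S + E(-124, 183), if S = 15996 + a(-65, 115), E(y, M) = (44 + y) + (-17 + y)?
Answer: 15710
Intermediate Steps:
E(y, M) = 27 + 2*y
S = 15931 (S = 15996 - 65 = 15931)
S + E(-124, 183) = 15931 + (27 + 2*(-124)) = 15931 + (27 - 248) = 15931 - 221 = 15710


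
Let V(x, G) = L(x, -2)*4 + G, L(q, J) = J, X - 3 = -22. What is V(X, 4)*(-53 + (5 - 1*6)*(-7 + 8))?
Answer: 216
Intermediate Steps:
X = -19 (X = 3 - 22 = -19)
V(x, G) = -8 + G (V(x, G) = -2*4 + G = -8 + G)
V(X, 4)*(-53 + (5 - 1*6)*(-7 + 8)) = (-8 + 4)*(-53 + (5 - 1*6)*(-7 + 8)) = -4*(-53 + (5 - 6)*1) = -4*(-53 - 1*1) = -4*(-53 - 1) = -4*(-54) = 216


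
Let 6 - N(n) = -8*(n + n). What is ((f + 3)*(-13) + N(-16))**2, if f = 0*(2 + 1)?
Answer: 83521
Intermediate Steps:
f = 0 (f = 0*3 = 0)
N(n) = 6 + 16*n (N(n) = 6 - (-8)*(n + n) = 6 - (-8)*2*n = 6 - (-16)*n = 6 + 16*n)
((f + 3)*(-13) + N(-16))**2 = ((0 + 3)*(-13) + (6 + 16*(-16)))**2 = (3*(-13) + (6 - 256))**2 = (-39 - 250)**2 = (-289)**2 = 83521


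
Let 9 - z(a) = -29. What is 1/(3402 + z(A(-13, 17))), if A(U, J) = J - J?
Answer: 1/3440 ≈ 0.00029070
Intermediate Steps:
A(U, J) = 0
z(a) = 38 (z(a) = 9 - 1*(-29) = 9 + 29 = 38)
1/(3402 + z(A(-13, 17))) = 1/(3402 + 38) = 1/3440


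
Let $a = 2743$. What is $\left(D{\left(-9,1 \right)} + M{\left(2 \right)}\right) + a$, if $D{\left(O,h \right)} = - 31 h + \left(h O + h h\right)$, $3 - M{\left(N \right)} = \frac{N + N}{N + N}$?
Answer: $2706$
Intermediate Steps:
$M{\left(N \right)} = 2$ ($M{\left(N \right)} = 3 - \frac{N + N}{N + N} = 3 - \frac{2 N}{2 N} = 3 - 2 N \frac{1}{2 N} = 3 - 1 = 2$)
$D{\left(O,h \right)} = h^{2} - 31 h + O h$ ($D{\left(O,h \right)} = - 31 h + \left(O h + h^{2}\right) = - 31 h + \left(h^{2} + O h\right) = h^{2} - 31 h + O h$)
$\left(D{\left(-9,1 \right)} + M{\left(2 \right)}\right) + a = \left(1 \left(-31 - 9 + 1\right) + 2\right) + 2743 = \left(1 \left(-39\right) + 2\right) + 2743 = \left(-39 + 2\right) + 2743 = -37 + 2743 = 2706$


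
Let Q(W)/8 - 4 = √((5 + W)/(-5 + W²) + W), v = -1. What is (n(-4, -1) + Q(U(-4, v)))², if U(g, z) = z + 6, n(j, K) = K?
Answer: 1313 + 248*√22 ≈ 2476.2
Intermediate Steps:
U(g, z) = 6 + z
Q(W) = 32 + 8*√(W + (5 + W)/(-5 + W²)) (Q(W) = 32 + 8*√((5 + W)/(-5 + W²) + W) = 32 + 8*√(W + (5 + W)/(-5 + W²)))
(n(-4, -1) + Q(U(-4, v)))² = (-1 + (32 + 8*√((5 + (6 - 1)³ - 4*(6 - 1))/(-5 + (6 - 1)²))))² = (-1 + (32 + 8*√((5 + 5³ - 4*5)/(-5 + 5²))))² = (-1 + (32 + 8*√((5 + 125 - 20)/(-5 + 25))))² = (-1 + (32 + 8*√(110/20)))² = (-1 + (32 + 8*√((1/20)*110)))² = (-1 + (32 + 8*√(11/2)))² = (-1 + (32 + 8*(√22/2)))² = (-1 + (32 + 4*√22))² = (31 + 4*√22)²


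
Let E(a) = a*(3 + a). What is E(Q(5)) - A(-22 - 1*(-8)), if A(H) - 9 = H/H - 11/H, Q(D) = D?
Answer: 409/14 ≈ 29.214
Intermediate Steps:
A(H) = 10 - 11/H (A(H) = 9 + (H/H - 11/H) = 9 + (1 - 11/H) = 10 - 11/H)
E(Q(5)) - A(-22 - 1*(-8)) = 5*(3 + 5) - (10 - 11/(-22 - 1*(-8))) = 5*8 - (10 - 11/(-22 + 8)) = 40 - (10 - 11/(-14)) = 40 - (10 - 11*(-1/14)) = 40 - (10 + 11/14) = 40 - 1*151/14 = 40 - 151/14 = 409/14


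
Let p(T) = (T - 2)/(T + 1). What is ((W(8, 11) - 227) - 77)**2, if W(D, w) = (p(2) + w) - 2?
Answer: 87025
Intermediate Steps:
p(T) = (-2 + T)/(1 + T)
W(D, w) = -2 + w (W(D, w) = ((-2 + 2)/(1 + 2) + w) - 2 = (0/3 + w) - 2 = ((1/3)*0 + w) - 2 = (0 + w) - 2 = w - 2 = -2 + w)
((W(8, 11) - 227) - 77)**2 = (((-2 + 11) - 227) - 77)**2 = ((9 - 227) - 77)**2 = (-218 - 77)**2 = (-295)**2 = 87025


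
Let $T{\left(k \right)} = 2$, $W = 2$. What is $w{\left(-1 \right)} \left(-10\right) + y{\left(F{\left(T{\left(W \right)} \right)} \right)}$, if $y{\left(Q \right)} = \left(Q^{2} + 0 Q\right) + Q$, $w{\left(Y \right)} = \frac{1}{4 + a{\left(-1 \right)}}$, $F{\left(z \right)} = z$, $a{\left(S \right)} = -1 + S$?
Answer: $1$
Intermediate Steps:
$w{\left(Y \right)} = \frac{1}{2}$ ($w{\left(Y \right)} = \frac{1}{4 - 2} = \frac{1}{2}$)
$y{\left(Q \right)} = Q + Q^{2}$ ($y{\left(Q \right)} = \left(Q^{2} + 0\right) + Q = Q^{2} + Q = Q + Q^{2}$)
$w{\left(-1 \right)} \left(-10\right) + y{\left(F{\left(T{\left(W \right)} \right)} \right)} = \frac{1}{2} \left(-10\right) + 2 \left(1 + 2\right) = -5 + 2 \cdot 3 = -5 + 6 = 1$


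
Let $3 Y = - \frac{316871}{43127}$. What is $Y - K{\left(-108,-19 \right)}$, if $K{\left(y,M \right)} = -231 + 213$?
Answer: $\frac{2011987}{129381} \approx 15.551$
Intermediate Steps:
$K{\left(y,M \right)} = -18$
$Y = - \frac{316871}{129381}$ ($Y = \frac{\left(-316871\right) \frac{1}{43127}}{3} = \frac{1}{3} \left(- \frac{316871}{43127}\right) = - \frac{316871}{129381} \approx -2.4491$)
$Y - K{\left(-108,-19 \right)} = - \frac{316871}{129381} - -18 = - \frac{316871}{129381} + 18 = \frac{2011987}{129381}$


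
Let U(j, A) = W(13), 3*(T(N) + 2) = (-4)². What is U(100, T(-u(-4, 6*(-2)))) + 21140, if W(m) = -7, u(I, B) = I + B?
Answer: 21133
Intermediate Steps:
u(I, B) = B + I
T(N) = 10/3 (T(N) = -2 + (⅓)*(-4)² = -2 + (⅓)*16 = -2 + 16/3 = 10/3)
U(j, A) = -7
U(100, T(-u(-4, 6*(-2)))) + 21140 = -7 + 21140 = 21133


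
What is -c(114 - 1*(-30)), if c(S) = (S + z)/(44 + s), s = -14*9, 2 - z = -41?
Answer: 187/82 ≈ 2.2805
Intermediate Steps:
z = 43 (z = 2 - 1*(-41) = 2 + 41 = 43)
s = -126
c(S) = -43/82 - S/82 (c(S) = (S + 43)/(44 - 126) = (43 + S)/(-82) = (43 + S)*(-1/82) = -43/82 - S/82)
-c(114 - 1*(-30)) = -(-43/82 - (114 - 1*(-30))/82) = -(-43/82 - (114 + 30)/82) = -(-43/82 - 1/82*144) = -(-43/82 - 72/41) = -1*(-187/82) = 187/82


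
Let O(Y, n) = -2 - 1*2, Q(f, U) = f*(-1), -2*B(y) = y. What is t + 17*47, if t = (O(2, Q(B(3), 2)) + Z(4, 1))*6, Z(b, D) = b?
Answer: 799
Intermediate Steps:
B(y) = -y/2
Q(f, U) = -f
O(Y, n) = -4 (O(Y, n) = -2 - 2 = -4)
t = 0 (t = (-4 + 4)*6 = 0*6 = 0)
t + 17*47 = 0 + 17*47 = 0 + 799 = 799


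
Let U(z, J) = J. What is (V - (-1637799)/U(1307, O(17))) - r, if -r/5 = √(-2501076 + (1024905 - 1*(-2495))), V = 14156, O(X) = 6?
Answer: 574245/2 + 10*I*√368419 ≈ 2.8712e+5 + 6069.8*I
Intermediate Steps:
r = -10*I*√368419 (r = -5*√(-2501076 + (1024905 - 1*(-2495))) = -5*√(-2501076 + (1024905 + 2495)) = -5*√(-2501076 + 1027400) = -10*I*√368419 ≈ -6069.8*I)
(V - (-1637799)/U(1307, O(17))) - r = (14156 - (-1637799)/6) - (-10)*I*√368419 = (14156 - (-1637799)/6) + 10*I*√368419 = (14156 - 1*(-545933/2)) + 10*I*√368419 = (14156 + 545933/2) + 10*I*√368419 = 574245/2 + 10*I*√368419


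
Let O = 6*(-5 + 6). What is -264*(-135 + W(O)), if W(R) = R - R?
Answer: 35640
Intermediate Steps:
O = 6 (O = 6*1 = 6)
W(R) = 0
-264*(-135 + W(O)) = -264*(-135 + 0) = -264*(-135) = 35640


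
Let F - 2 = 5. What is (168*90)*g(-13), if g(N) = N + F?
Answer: -90720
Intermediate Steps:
F = 7 (F = 2 + 5 = 7)
g(N) = 7 + N (g(N) = N + 7 = 7 + N)
(168*90)*g(-13) = (168*90)*(7 - 13) = 15120*(-6) = -90720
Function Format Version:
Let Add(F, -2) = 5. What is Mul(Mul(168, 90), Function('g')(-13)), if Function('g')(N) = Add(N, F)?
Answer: -90720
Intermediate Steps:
F = 7 (F = Add(2, 5) = 7)
Function('g')(N) = Add(7, N) (Function('g')(N) = Add(N, 7) = Add(7, N))
Mul(Mul(168, 90), Function('g')(-13)) = Mul(Mul(168, 90), Add(7, -13)) = Mul(15120, -6) = -90720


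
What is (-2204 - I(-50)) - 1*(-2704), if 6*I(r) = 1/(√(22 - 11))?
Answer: 500 - √11/66 ≈ 499.95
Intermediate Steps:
I(r) = √11/66 (I(r) = 1/(6*(√(22 - 11))) = 1/(6*(√11)) = (√11/11)/6 = √11/66)
(-2204 - I(-50)) - 1*(-2704) = (-2204 - √11/66) - 1*(-2704) = (-2204 - √11/66) + 2704 = 500 - √11/66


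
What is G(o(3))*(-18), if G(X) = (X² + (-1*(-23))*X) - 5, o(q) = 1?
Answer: -342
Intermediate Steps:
G(X) = -5 + X² + 23*X (G(X) = (X² + 23*X) - 5 = -5 + X² + 23*X)
G(o(3))*(-18) = (-5 + 1² + 23*1)*(-18) = (-5 + 1 + 23)*(-18) = 19*(-18) = -342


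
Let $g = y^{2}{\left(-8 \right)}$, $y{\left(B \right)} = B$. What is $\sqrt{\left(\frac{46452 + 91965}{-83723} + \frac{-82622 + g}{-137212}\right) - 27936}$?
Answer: $\frac{i \sqrt{1095969165151633027754}}{198065522} \approx 167.14 i$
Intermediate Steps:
$g = 64$ ($g = \left(-8\right)^{2} = 64$)
$\sqrt{\left(\frac{46452 + 91965}{-83723} + \frac{-82622 + g}{-137212}\right) - 27936} = \sqrt{\left(\frac{46452 + 91965}{-83723} + \frac{-82622 + 64}{-137212}\right) - 27936} = \sqrt{\left(138417 \left(- \frac{1}{83723}\right) - - \frac{41279}{68606}\right) - 27936} = \sqrt{\left(- \frac{4773}{2887} + \frac{41279}{68606}\right) - 27936} = \sqrt{- \frac{208283965}{198065522} - 27936} = \sqrt{- \frac{5533366706557}{198065522}} = \frac{i \sqrt{1095969165151633027754}}{198065522}$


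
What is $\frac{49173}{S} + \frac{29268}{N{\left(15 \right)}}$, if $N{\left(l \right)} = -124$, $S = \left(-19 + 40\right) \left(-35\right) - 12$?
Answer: $- \frac{2330054}{7719} \approx -301.86$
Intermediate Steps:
$S = -747$ ($S = 21 \left(-35\right) - 12 = -735 - 12 = -747$)
$\frac{49173}{S} + \frac{29268}{N{\left(15 \right)}} = \frac{49173}{-747} + \frac{29268}{-124} = 49173 \left(- \frac{1}{747}\right) + 29268 \left(- \frac{1}{124}\right) = - \frac{16391}{249} - \frac{7317}{31} = - \frac{2330054}{7719}$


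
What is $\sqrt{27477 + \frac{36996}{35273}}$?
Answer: $\frac{\sqrt{34187763263241}}{35273} \approx 165.77$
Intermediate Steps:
$\sqrt{27477 + \frac{36996}{35273}} = \sqrt{\frac{969233217}{35273}} = \frac{\sqrt{34187763263241}}{35273}$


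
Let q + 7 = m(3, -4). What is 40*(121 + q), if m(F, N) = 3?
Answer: 4680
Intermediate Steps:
q = -4 (q = -7 + 3 = -4)
40*(121 + q) = 40*(121 - 4) = 40*117 = 4680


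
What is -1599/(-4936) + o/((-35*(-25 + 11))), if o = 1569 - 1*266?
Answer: 3607559/1209320 ≈ 2.9831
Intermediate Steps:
o = 1303 (o = 1569 - 266 = 1303)
-1599/(-4936) + o/((-35*(-25 + 11))) = -1599/(-4936) + 1303/((-35*(-25 + 11))) = -1599*(-1/4936) + 1303/((-35*(-14))) = 1599/4936 + 1303/490 = 3607559/1209320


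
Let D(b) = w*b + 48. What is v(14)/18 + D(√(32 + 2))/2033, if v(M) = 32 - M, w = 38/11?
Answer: 2081/2033 + 2*√34/1177 ≈ 1.0335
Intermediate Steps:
w = 38/11 (w = 38*(1/11) = 38/11 ≈ 3.4545)
D(b) = 48 + 38*b/11 (D(b) = 38*b/11 + 48 = 48 + 38*b/11)
v(14)/18 + D(√(32 + 2))/2033 = (32 - 1*14)/18 + (48 + 38*√(32 + 2)/11)/2033 = (32 - 14)*(1/18) + (48 + 38*√34/11)*(1/2033) = 18*(1/18) + (48/2033 + 2*√34/1177) = 1 + (48/2033 + 2*√34/1177) = 2081/2033 + 2*√34/1177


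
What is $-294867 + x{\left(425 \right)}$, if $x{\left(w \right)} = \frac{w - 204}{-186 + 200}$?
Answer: $- \frac{4127917}{14} \approx -2.9485 \cdot 10^{5}$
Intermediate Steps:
$x{\left(w \right)} = - \frac{102}{7} + \frac{w}{14}$ ($x{\left(w \right)} = \frac{-204 + w}{14} = \left(-204 + w\right) \frac{1}{14} = - \frac{102}{7} + \frac{w}{14}$)
$-294867 + x{\left(425 \right)} = -294867 + \left(- \frac{102}{7} + \frac{1}{14} \cdot 425\right) = -294867 + \left(- \frac{102}{7} + \frac{425}{14}\right) = -294867 + \frac{221}{14} = - \frac{4127917}{14}$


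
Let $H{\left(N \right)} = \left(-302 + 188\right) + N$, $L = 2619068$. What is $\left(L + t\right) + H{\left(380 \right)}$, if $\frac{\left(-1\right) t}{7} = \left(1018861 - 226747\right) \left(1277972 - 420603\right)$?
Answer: $-4753935297128$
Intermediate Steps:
$H{\left(N \right)} = -114 + N$
$t = -4753937916462$ ($t = - 7 \left(1018861 - 226747\right) \left(1277972 - 420603\right) = - 7 \cdot 792114 \cdot 857369 = \left(-7\right) 679133988066 = -4753937916462$)
$\left(L + t\right) + H{\left(380 \right)} = \left(2619068 - 4753937916462\right) + \left(-114 + 380\right) = -4753935297394 + 266 = -4753935297128$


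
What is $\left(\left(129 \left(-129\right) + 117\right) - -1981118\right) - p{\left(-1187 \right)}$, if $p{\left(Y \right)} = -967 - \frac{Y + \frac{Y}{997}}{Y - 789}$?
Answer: $\frac{1936148937509}{985036} \approx 1.9656 \cdot 10^{6}$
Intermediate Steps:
$p{\left(Y \right)} = -967 - \frac{998 Y}{997 \left(-789 + Y\right)}$ ($p{\left(Y \right)} = -967 - \frac{Y + Y \frac{1}{997}}{-789 + Y} = -967 - \frac{Y + \frac{Y}{997}}{-789 + Y} = -967 - \frac{\frac{998}{997} Y}{-789 + Y} = -967 - \frac{998 Y}{997 \left(-789 + Y\right)}$)
$\left(\left(129 \left(-129\right) + 117\right) - -1981118\right) - p{\left(-1187 \right)} = \left(\left(129 \left(-129\right) + 117\right) - -1981118\right) - \frac{3 \left(253558037 - -381856713\right)}{997 \left(-789 - 1187\right)} = \left(\left(-16641 + 117\right) + 1981118\right) - \frac{3 \left(253558037 + 381856713\right)}{997 \left(-1976\right)} = \left(-16524 + 1981118\right) - \frac{3}{997} \left(- \frac{1}{1976}\right) 635414750 = 1964594 - - \frac{953122125}{985036} = 1964594 + \frac{953122125}{985036} = \frac{1936148937509}{985036}$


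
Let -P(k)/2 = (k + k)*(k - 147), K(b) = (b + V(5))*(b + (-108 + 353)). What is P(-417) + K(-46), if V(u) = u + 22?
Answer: -944533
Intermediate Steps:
V(u) = 22 + u
K(b) = (27 + b)*(245 + b) (K(b) = (b + (22 + 5))*(b + (-108 + 353)) = (b + 27)*(b + 245) = (27 + b)*(245 + b))
P(k) = -4*k*(-147 + k) (P(k) = -2*(k + k)*(k - 147) = -2*2*k*(-147 + k) = -4*k*(-147 + k))
P(-417) + K(-46) = 4*(-417)*(147 - 1*(-417)) + (6615 + (-46)² + 272*(-46)) = 4*(-417)*(147 + 417) + (6615 + 2116 - 12512) = 4*(-417)*564 - 3781 = -940752 - 3781 = -944533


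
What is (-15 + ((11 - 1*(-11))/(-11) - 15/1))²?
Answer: 1024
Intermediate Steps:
(-15 + ((11 - 1*(-11))/(-11) - 15/1))² = (-15 + ((11 + 11)*(-1/11) - 15*1))² = (-15 + (22*(-1/11) - 15))² = (-15 + (-2 - 15))² = (-15 - 17)² = (-32)² = 1024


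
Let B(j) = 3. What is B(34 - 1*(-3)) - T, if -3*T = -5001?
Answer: -1664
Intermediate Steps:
T = 1667 (T = -⅓*(-5001) = 1667)
B(34 - 1*(-3)) - T = 3 - 1*1667 = 3 - 1667 = -1664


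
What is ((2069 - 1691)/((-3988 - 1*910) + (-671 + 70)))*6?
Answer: -252/611 ≈ -0.41244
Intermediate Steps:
((2069 - 1691)/((-3988 - 1*910) + (-671 + 70)))*6 = (378/((-3988 - 910) - 601))*6 = (378/(-4898 - 601))*6 = (378/(-5499))*6 = (378*(-1/5499))*6 = -42/611*6 = -252/611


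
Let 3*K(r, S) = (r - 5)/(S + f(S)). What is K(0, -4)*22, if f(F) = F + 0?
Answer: 55/12 ≈ 4.5833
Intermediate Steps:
f(F) = F
K(r, S) = (-5 + r)/(6*S) (K(r, S) = ((r - 5)/(S + S))/3 = ((-5 + r)/((2*S)))/3 = ((-5 + r)*(1/(2*S)))/3 = ((-5 + r)/(2*S))/3 = (-5 + r)/(6*S))
K(0, -4)*22 = ((⅙)*(-5 + 0)/(-4))*22 = ((⅙)*(-¼)*(-5))*22 = (5/24)*22 = 55/12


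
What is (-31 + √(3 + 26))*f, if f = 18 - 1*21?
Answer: 93 - 3*√29 ≈ 76.844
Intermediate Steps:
f = -3 (f = 18 - 21 = -3)
(-31 + √(3 + 26))*f = (-31 + √(3 + 26))*(-3) = (-31 + √29)*(-3) = 93 - 3*√29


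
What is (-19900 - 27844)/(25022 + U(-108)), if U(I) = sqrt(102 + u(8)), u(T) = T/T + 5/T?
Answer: -9557202944/5008803043 + 95488*sqrt(1658)/5008803043 ≈ -1.9073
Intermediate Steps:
u(T) = 1 + 5/T
U(I) = sqrt(1658)/4 (U(I) = sqrt(102 + (5 + 8)/8) = sqrt(102 + (1/8)*13) = sqrt(102 + 13/8) = sqrt(829/8) = sqrt(1658)/4)
(-19900 - 27844)/(25022 + U(-108)) = (-19900 - 27844)/(25022 + sqrt(1658)/4) = -47744/(25022 + sqrt(1658)/4)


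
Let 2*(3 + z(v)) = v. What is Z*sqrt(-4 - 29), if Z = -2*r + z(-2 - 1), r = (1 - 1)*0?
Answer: -9*I*sqrt(33)/2 ≈ -25.851*I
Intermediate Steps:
z(v) = -3 + v/2
r = 0 (r = 0*0 = 0)
Z = -9/2 (Z = -2*0 + (-3 + (-2 - 1)/2) = 0 + (-3 + (1/2)*(-3)) = 0 + (-3 - 3/2) = 0 - 9/2 = -9/2 ≈ -4.5000)
Z*sqrt(-4 - 29) = -9*sqrt(-4 - 29)/2 = -9*I*sqrt(33)/2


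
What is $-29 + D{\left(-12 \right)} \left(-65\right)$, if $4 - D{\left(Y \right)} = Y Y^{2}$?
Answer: $-112609$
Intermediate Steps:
$D{\left(Y \right)} = 4 - Y^{3}$ ($D{\left(Y \right)} = 4 - Y Y^{2} = 4 - Y^{3}$)
$-29 + D{\left(-12 \right)} \left(-65\right) = -29 + \left(4 - \left(-12\right)^{3}\right) \left(-65\right) = -29 + \left(4 - -1728\right) \left(-65\right) = -29 + \left(4 + 1728\right) \left(-65\right) = -29 + 1732 \left(-65\right) = -29 - 112580 = -112609$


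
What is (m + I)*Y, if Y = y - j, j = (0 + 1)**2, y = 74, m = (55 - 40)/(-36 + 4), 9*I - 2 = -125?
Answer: -99061/96 ≈ -1031.9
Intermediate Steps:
I = -41/3 (I = 2/9 + (1/9)*(-125) = 2/9 - 125/9 = -41/3 ≈ -13.667)
m = -15/32 (m = 15/(-32) = 15*(-1/32) = -15/32 ≈ -0.46875)
j = 1 (j = 1**2 = 1)
Y = 73 (Y = 74 - 1*1 = 74 - 1 = 73)
(m + I)*Y = (-15/32 - 41/3)*73 = -1357/96*73 = -99061/96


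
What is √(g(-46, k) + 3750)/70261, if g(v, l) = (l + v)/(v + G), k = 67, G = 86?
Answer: 3*√166690/1405220 ≈ 0.00087163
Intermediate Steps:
g(v, l) = (l + v)/(86 + v) (g(v, l) = (l + v)/(v + 86) = (l + v)/(86 + v))
√(g(-46, k) + 3750)/70261 = √((67 - 46)/(86 - 46) + 3750)/70261 = √(21/40 + 3750)*(1/70261) = √(150021/40)*(1/70261) = (3*√166690/20)*(1/70261) = 3*√166690/1405220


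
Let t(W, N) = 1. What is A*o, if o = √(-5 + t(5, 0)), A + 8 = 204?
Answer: 392*I ≈ 392.0*I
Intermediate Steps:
A = 196 (A = -8 + 204 = 196)
o = 2*I (o = √(-5 + 1) = √(-4) = 2*I ≈ 2.0*I)
A*o = 196*(2*I) = 392*I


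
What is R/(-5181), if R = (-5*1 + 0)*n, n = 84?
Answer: 140/1727 ≈ 0.081065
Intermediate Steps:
R = -420 (R = (-5*1 + 0)*84 = (-5 + 0)*84 = -5*84 = -420)
R/(-5181) = -420/(-5181) = -420*(-1/5181) = 140/1727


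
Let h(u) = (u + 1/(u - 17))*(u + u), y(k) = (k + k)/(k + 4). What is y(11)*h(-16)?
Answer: 33856/45 ≈ 752.36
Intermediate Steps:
y(k) = 2*k/(4 + k) (y(k) = (2*k)/(4 + k) = 2*k/(4 + k))
h(u) = 2*u*(u + 1/(-17 + u)) (h(u) = (u + 1/(-17 + u))*(2*u) = 2*u*(u + 1/(-17 + u)))
y(11)*h(-16) = (2*11/(4 + 11))*(2*(-16)*(1 + (-16)² - 17*(-16))/(-17 - 16)) = (2*11/15)*(2*(-16)*(1 + 256 + 272)/(-33)) = (2*11*(1/15))*(2*(-16)*(-1/33)*529) = (22/15)*(16928/33) = 33856/45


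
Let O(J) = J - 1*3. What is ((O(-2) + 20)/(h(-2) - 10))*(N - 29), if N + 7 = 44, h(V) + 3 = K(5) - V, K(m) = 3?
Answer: -15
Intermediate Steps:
O(J) = -3 + J (O(J) = J - 3 = -3 + J)
h(V) = -V (h(V) = -3 + (3 - V) = -V)
N = 37 (N = -7 + 44 = 37)
((O(-2) + 20)/(h(-2) - 10))*(N - 29) = (((-3 - 2) + 20)/(-1*(-2) - 10))*(37 - 29) = ((-5 + 20)/(2 - 10))*8 = (15/(-8))*8 = (15*(-⅛))*8 = -15/8*8 = -15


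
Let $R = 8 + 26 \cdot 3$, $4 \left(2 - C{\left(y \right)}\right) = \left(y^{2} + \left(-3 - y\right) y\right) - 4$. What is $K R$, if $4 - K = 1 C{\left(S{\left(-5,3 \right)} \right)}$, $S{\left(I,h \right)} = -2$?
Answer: $215$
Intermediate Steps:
$C{\left(y \right)} = 3 - \frac{y^{2}}{4} - \frac{y \left(-3 - y\right)}{4}$ ($C{\left(y \right)} = 2 - \frac{\left(y^{2} + \left(-3 - y\right) y\right) - 4}{4} = 2 - \frac{\left(y^{2} + y \left(-3 - y\right)\right) - 4}{4} = 2 - \frac{-4 + y^{2} + y \left(-3 - y\right)}{4} = 2 - \left(-1 + \frac{y^{2}}{4} + \frac{y \left(-3 - y\right)}{4}\right) = 3 - \frac{y^{2}}{4} - \frac{y \left(-3 - y\right)}{4}$)
$R = 86$ ($R = 8 + 78 = 86$)
$K = \frac{5}{2}$ ($K = 4 - 1 \left(3 + \frac{3}{4} \left(-2\right)\right) = 4 - 1 \left(3 - \frac{3}{2}\right) = 4 - 1 \cdot \frac{3}{2} = 4 - \frac{3}{2} = \frac{5}{2} \approx 2.5$)
$K R = \frac{5}{2} \cdot 86 = 215$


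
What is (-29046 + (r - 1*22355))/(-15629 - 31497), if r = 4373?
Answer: 23514/23563 ≈ 0.99792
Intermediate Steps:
(-29046 + (r - 1*22355))/(-15629 - 31497) = (-29046 + (4373 - 1*22355))/(-15629 - 31497) = (-29046 + (4373 - 22355))/(-47126) = (-29046 - 17982)*(-1/47126) = -47028*(-1/47126) = 23514/23563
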